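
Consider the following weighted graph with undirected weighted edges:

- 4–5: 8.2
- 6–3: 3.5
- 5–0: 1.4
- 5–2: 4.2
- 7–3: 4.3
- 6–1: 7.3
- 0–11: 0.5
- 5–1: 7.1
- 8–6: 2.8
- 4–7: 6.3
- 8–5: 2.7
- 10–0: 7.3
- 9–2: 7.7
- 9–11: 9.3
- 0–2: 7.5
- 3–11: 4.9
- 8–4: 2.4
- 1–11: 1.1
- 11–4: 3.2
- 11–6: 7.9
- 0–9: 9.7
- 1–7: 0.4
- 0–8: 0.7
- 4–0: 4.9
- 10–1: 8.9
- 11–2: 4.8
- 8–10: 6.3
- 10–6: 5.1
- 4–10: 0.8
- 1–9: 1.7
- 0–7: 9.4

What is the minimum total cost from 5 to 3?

6.8

Enumerating some paths:
5 - 0 - 11 - 1 - 7 - 3: 1.4+0.5+1.1+0.4+4.3 = 7.7
5 - 0 - 11 - 3: 1.4+0.5+4.9 = 6.8
Cheapest is 5 - 0 - 11 - 3 at 6.8.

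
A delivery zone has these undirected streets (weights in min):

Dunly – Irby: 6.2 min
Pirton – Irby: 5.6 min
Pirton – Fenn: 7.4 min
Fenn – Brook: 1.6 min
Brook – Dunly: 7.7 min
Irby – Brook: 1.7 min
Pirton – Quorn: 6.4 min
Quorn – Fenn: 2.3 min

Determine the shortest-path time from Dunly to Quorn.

11.6 min

Settle nodes by increasing distance from Dunly:
Dunly: 0
Irby: 6.2  (via Dunly)
Brook: 7.7  (via Dunly)
Fenn: 9.3  (via Brook)
Quorn: 11.6  (via Fenn)
Shortest route: Dunly → Brook → Fenn → Quorn = 11.6 min.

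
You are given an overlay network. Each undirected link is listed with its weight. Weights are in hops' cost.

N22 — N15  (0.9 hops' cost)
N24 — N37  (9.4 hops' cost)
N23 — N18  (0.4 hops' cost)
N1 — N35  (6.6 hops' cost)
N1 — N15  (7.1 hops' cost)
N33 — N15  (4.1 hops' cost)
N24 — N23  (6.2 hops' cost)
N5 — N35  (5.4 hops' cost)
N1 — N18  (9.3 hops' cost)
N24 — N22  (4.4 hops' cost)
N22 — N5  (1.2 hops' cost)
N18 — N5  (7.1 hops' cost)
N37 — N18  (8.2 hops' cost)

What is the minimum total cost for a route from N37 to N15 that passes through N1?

Shortest N37→N1: N37 → N18 → N1 = 17.5
Shortest N1→N15: N1 → N15 = 7.1
Total via N1: 17.5 + 7.1 = 24.6 hops' cost.

24.6 hops' cost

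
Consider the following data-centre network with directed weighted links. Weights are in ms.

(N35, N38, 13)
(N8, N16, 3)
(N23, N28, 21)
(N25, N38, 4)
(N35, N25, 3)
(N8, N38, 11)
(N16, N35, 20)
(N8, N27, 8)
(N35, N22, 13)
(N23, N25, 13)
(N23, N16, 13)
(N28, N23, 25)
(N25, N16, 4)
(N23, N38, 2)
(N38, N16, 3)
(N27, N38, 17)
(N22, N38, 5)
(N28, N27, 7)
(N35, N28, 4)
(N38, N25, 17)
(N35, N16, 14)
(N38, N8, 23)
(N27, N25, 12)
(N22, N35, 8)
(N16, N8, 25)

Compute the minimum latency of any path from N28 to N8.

46 ms

Settle nodes by increasing distance from N28:
N28: 0
N27: 7  (via N28)
N25: 19  (via N27)
N38: 23  (via N25)
N16: 23  (via N25)
N23: 25  (via N28)
N35: 43  (via N16)
N8: 46  (via N38)
Shortest route: N28–N27–N25–N38–N8 = 46 ms.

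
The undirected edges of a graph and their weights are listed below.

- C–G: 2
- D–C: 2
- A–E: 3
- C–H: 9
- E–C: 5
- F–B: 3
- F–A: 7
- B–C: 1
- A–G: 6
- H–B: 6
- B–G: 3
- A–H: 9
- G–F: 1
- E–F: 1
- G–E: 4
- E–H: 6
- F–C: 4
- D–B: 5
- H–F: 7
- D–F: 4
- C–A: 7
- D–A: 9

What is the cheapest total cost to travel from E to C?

4

Shortest distances from E:
E: 0
F: 1  (via E)
G: 2  (via F)
A: 3  (via E)
B: 4  (via F)
C: 4  (via G)
Shortest route: E → F → G → C = 4.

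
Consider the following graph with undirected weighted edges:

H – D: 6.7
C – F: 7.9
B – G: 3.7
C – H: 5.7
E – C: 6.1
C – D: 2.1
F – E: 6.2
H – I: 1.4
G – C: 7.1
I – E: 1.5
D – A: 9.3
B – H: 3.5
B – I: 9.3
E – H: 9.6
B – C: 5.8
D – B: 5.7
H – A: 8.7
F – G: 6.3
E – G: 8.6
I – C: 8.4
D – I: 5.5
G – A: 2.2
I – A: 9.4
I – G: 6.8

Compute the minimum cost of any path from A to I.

Running Dijkstra from A:
A: 0
G: 2.2  (via A)
B: 5.9  (via G)
F: 8.5  (via G)
H: 8.7  (via A)
I: 9  (via G)
Shortest route: A–G–I = 9.

9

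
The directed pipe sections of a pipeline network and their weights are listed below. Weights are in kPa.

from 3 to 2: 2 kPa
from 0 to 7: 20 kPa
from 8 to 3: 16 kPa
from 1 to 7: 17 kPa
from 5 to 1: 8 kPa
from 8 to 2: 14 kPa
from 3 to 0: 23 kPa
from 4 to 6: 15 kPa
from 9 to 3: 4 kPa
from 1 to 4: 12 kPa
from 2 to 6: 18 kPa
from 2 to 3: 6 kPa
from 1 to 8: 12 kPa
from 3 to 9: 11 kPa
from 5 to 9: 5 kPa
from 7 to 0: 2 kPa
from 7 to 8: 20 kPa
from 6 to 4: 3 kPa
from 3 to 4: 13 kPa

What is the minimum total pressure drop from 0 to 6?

Settle nodes by increasing distance from 0:
0: 0
7: 20  (via 0)
8: 40  (via 7)
2: 54  (via 8)
3: 56  (via 8)
9: 67  (via 3)
4: 69  (via 3)
6: 72  (via 2)
Shortest route: 0–7–8–2–6 = 72 kPa.

72 kPa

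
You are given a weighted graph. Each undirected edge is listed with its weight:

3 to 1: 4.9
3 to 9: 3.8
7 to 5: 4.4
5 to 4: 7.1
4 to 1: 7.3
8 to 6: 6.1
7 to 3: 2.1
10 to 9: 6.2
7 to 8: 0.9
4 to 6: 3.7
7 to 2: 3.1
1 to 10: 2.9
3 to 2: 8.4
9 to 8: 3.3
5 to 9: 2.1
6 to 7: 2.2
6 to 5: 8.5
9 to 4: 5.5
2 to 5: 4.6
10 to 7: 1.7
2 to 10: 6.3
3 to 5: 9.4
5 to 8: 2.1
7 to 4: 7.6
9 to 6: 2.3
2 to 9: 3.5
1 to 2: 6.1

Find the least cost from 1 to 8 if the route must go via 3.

7.9

Best 1 to 3: 1–3 costing 4.9
Best 3 to 8: 3–7–8 costing 3
Total via 3: 4.9 + 3 = 7.9.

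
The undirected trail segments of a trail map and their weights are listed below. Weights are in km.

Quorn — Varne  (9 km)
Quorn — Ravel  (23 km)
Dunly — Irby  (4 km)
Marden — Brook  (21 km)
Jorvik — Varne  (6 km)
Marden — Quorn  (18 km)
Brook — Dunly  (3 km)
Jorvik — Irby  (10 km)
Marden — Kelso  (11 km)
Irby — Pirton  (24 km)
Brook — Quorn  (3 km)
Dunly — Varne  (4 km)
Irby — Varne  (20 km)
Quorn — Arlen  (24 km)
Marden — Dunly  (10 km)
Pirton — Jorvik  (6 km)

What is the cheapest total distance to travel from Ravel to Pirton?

44 km

Shortest distances from Ravel:
Ravel: 0
Quorn: 23  (via Ravel)
Brook: 26  (via Quorn)
Dunly: 29  (via Brook)
Varne: 32  (via Quorn)
Irby: 33  (via Dunly)
Jorvik: 38  (via Varne)
Marden: 39  (via Dunly)
Pirton: 44  (via Jorvik)
Shortest route: Ravel–Quorn–Varne–Jorvik–Pirton = 44 km.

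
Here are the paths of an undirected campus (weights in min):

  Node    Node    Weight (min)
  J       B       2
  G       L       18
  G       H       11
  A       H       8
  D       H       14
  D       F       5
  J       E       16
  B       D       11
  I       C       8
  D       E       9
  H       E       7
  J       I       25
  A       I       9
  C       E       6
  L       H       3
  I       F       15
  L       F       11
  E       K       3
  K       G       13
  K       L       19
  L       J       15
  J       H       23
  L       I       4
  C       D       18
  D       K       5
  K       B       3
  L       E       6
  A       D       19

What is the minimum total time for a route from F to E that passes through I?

25 min

Shortest F→I: F → I = 15
Best I to E: I → L → E costing 10
Total via I: 15 + 10 = 25 min.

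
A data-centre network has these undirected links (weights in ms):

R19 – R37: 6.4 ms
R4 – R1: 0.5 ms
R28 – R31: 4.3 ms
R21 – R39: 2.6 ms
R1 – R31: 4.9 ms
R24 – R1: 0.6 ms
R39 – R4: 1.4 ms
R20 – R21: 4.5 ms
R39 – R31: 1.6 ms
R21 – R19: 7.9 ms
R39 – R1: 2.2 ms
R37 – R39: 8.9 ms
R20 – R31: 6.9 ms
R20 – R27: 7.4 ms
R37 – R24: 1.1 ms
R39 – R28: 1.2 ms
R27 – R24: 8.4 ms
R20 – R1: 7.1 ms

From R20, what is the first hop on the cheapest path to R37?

Enumerating some paths:
R20–R31–R39–R4–R1–R24–R37: 6.9+1.6+1.4+0.5+0.6+1.1 = 12.1
R20–R1–R24–R37: 7.1+0.6+1.1 = 8.8
R20–R21–R39–R4–R1–R24–R37: 4.5+2.6+1.4+0.5+0.6+1.1 = 10.7
R20–R21–R39–R1–R24–R37: 4.5+2.6+2.2+0.6+1.1 = 11
The minimum is 8.8 ms via R20–R1–R24–R37.
So from R20 the first move is to R1.

R1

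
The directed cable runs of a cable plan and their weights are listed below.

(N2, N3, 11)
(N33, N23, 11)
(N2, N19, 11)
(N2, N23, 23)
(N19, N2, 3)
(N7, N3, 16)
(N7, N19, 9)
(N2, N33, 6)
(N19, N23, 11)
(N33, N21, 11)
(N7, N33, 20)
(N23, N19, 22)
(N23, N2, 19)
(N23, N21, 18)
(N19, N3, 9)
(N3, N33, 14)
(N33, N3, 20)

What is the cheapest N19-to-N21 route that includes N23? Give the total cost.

29

Best N19 to N23: N19 → N23 costing 11
Best N23 to N21: N23 → N21 costing 18
Total via N23: 11 + 18 = 29.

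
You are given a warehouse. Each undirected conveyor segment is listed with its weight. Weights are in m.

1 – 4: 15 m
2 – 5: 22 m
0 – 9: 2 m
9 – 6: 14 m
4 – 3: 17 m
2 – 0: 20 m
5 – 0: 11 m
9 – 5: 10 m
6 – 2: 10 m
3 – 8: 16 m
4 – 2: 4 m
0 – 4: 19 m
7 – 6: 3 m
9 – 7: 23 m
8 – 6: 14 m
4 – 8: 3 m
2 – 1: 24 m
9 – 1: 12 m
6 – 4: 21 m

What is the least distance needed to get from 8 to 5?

Enumerating some paths:
8–4–0–5: 3+19+11 = 33
8–4–2–5: 3+4+22 = 29
8–4–0–9–5: 3+19+2+10 = 34
Cheapest is 8–4–2–5 at 29 m.

29 m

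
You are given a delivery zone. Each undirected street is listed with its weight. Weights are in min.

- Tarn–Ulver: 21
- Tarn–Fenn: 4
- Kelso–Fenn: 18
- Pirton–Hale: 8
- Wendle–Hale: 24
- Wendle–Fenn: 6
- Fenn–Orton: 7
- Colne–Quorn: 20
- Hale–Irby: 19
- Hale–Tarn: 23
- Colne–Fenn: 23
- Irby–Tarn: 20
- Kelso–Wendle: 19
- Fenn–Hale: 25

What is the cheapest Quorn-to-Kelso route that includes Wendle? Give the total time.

Shortest Quorn→Wendle: Quorn → Colne → Fenn → Wendle = 49
Best Wendle to Kelso: Wendle → Kelso costing 19
Total via Wendle: 49 + 19 = 68 min.

68 min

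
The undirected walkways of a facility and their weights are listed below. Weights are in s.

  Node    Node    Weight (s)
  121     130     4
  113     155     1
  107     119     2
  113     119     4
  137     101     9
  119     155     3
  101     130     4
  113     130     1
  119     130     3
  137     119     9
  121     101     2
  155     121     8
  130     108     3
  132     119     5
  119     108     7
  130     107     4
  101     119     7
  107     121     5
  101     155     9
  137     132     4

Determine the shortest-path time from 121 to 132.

12 s

Enumerating some paths:
121 - 101 - 130 - 119 - 132: 2+4+3+5 = 14
121 - 101 - 119 - 132: 2+7+5 = 14
121 - 130 - 119 - 132: 4+3+5 = 12
Cheapest is 121 - 130 - 119 - 132 at 12 s.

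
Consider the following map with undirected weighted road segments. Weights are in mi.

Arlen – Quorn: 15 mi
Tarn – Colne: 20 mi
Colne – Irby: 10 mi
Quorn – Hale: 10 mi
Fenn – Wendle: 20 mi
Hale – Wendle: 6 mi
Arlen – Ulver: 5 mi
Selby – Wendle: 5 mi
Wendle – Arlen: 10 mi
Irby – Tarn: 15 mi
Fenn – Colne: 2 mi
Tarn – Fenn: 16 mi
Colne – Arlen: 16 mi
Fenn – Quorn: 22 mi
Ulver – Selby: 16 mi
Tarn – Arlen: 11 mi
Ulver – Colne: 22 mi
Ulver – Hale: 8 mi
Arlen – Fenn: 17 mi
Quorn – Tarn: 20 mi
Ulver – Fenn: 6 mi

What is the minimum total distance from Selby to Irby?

34 mi

Candidate routes:
Selby - Wendle - Hale - Ulver - Fenn - Colne - Irby: 5+6+8+6+2+10 = 37
Selby - Wendle - Fenn - Colne - Irby: 5+20+2+10 = 37
Selby - Ulver - Fenn - Colne - Irby: 16+6+2+10 = 34
The minimum is 34 mi via Selby - Ulver - Fenn - Colne - Irby.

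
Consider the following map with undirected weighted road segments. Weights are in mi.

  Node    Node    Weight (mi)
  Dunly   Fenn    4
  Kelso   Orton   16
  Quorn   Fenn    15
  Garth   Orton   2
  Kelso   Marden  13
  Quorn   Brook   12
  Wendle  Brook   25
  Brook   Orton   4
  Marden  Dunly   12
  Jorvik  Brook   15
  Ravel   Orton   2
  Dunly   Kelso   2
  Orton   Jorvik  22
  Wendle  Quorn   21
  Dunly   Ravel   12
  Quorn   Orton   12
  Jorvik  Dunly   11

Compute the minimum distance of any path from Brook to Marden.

Running Dijkstra from Brook:
Brook: 0
Orton: 4  (via Brook)
Ravel: 6  (via Orton)
Garth: 6  (via Orton)
Quorn: 12  (via Brook)
Jorvik: 15  (via Brook)
Dunly: 18  (via Ravel)
Kelso: 20  (via Orton)
Fenn: 22  (via Dunly)
Wendle: 25  (via Brook)
Marden: 30  (via Dunly)
Shortest route: Brook–Orton–Ravel–Dunly–Marden = 30 mi.

30 mi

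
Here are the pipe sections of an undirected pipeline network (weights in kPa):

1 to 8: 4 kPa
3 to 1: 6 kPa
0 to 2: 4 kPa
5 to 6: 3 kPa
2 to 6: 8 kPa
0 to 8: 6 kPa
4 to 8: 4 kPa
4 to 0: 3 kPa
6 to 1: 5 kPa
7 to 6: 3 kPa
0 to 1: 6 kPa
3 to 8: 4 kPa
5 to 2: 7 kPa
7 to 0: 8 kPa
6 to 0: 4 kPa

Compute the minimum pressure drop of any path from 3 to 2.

Enumerating some paths:
3–8–4–0–2: 4+4+3+4 = 15
3–1–0–2: 6+6+4 = 16
3–8–0–2: 4+6+4 = 14
Cheapest is 3–8–0–2 at 14 kPa.

14 kPa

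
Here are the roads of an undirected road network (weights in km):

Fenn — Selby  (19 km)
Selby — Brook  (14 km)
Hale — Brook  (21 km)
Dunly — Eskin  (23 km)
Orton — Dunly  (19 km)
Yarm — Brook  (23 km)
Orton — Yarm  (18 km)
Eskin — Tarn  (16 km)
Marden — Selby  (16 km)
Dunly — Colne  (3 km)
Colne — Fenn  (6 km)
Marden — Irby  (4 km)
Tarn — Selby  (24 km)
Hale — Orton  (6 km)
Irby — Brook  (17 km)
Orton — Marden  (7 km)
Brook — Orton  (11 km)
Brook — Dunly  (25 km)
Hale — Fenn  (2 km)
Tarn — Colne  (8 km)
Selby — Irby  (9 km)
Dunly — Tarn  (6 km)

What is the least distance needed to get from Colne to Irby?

Shortest distances from Colne:
Colne: 0
Dunly: 3  (via Colne)
Fenn: 6  (via Colne)
Hale: 8  (via Fenn)
Tarn: 8  (via Colne)
Orton: 14  (via Hale)
Marden: 21  (via Orton)
Eskin: 24  (via Tarn)
Brook: 25  (via Orton)
Irby: 25  (via Marden)
Shortest route: Colne–Fenn–Hale–Orton–Marden–Irby = 25 km.

25 km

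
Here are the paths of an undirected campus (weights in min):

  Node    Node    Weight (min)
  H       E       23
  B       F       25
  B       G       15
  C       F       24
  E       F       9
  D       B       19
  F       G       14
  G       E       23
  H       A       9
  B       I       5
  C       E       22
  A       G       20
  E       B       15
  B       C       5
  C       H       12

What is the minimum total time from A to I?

Enumerating some paths:
A - H - C - B - I: 9+12+5+5 = 31
A - G - B - I: 20+15+5 = 40
The minimum is 31 min via A - H - C - B - I.

31 min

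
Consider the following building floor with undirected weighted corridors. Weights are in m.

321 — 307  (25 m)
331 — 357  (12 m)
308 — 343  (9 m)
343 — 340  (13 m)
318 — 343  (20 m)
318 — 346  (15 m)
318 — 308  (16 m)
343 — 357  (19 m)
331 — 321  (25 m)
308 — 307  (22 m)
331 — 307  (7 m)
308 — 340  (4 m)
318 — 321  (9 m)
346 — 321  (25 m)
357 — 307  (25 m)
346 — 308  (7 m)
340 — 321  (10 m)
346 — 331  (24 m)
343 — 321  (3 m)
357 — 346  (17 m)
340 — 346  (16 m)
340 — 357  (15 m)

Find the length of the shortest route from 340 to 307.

Settle nodes by increasing distance from 340:
340: 0
308: 4  (via 340)
321: 10  (via 340)
346: 11  (via 308)
343: 13  (via 340)
357: 15  (via 340)
318: 19  (via 321)
307: 26  (via 308)
Shortest route: 340 → 308 → 307 = 26 m.

26 m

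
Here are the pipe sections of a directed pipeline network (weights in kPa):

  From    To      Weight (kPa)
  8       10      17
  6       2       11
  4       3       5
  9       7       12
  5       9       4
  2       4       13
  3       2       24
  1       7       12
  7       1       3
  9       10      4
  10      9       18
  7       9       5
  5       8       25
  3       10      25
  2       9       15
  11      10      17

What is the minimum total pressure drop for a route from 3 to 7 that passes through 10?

55 kPa

Best 3 to 10: 3–10 costing 25
Shortest 10→7: 10–9–7 = 30
Total via 10: 25 + 30 = 55 kPa.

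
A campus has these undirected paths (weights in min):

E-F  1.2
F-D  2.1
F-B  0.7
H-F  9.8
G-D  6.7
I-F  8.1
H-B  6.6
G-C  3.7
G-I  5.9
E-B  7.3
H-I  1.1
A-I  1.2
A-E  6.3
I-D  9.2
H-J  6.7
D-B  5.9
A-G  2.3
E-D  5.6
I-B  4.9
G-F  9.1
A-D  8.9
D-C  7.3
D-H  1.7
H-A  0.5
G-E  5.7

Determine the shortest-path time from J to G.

9.5 min

Running Dijkstra from J:
J: 0
H: 6.7  (via J)
A: 7.2  (via H)
I: 7.8  (via H)
D: 8.4  (via H)
G: 9.5  (via A)
Shortest route: J → H → A → G = 9.5 min.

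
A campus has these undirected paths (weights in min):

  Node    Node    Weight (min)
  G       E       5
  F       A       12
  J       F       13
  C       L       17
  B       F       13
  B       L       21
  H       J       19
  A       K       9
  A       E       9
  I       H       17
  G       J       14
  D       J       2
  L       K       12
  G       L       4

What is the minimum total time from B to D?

Candidate routes:
B - L - G - J - D: 21+4+14+2 = 41
B - F - J - D: 13+13+2 = 28
B - F - A - E - G - J - D: 13+12+9+5+14+2 = 55
Cheapest is B - F - J - D at 28 min.

28 min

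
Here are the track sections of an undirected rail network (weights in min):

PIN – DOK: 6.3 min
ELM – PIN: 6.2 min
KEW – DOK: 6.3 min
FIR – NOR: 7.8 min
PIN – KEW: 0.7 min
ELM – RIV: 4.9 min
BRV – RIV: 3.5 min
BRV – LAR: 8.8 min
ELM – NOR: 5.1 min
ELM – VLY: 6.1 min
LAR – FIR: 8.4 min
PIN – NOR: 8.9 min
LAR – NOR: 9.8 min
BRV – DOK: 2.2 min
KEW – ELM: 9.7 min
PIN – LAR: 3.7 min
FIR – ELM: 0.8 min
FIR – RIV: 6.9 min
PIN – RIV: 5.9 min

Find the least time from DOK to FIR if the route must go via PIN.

13.3 min

Best DOK to PIN: DOK–PIN costing 6.3
Best PIN to FIR: PIN–ELM–FIR costing 7
Total via PIN: 6.3 + 7 = 13.3 min.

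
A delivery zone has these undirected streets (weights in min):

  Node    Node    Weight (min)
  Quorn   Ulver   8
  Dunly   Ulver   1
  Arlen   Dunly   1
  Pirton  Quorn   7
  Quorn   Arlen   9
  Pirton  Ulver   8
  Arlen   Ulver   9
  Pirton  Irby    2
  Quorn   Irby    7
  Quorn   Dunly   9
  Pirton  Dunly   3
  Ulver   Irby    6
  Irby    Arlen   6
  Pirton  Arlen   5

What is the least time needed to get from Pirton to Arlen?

4 min

Shortest distances from Pirton:
Pirton: 0
Irby: 2  (via Pirton)
Dunly: 3  (via Pirton)
Arlen: 4  (via Dunly)
Shortest route: Pirton–Dunly–Arlen = 4 min.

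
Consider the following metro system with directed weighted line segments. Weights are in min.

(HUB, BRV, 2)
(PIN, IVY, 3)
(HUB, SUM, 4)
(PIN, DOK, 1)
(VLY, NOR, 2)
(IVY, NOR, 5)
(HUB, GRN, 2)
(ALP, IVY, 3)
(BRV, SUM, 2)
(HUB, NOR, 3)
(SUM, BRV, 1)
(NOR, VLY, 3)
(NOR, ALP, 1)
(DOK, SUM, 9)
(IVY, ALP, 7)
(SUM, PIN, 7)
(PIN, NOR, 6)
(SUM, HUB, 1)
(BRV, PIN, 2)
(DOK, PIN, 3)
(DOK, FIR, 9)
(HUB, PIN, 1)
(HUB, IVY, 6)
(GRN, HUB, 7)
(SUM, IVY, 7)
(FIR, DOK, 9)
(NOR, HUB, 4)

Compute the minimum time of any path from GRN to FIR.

Compare a few routes:
GRN → HUB → BRV → PIN → DOK → FIR: 7+2+2+1+9 = 21
GRN → HUB → SUM → BRV → PIN → DOK → FIR: 7+4+1+2+1+9 = 24
GRN → HUB → PIN → DOK → FIR: 7+1+1+9 = 18
GRN → HUB → BRV → SUM → PIN → DOK → FIR: 7+2+2+7+1+9 = 28
The minimum is 18 min via GRN → HUB → PIN → DOK → FIR.

18 min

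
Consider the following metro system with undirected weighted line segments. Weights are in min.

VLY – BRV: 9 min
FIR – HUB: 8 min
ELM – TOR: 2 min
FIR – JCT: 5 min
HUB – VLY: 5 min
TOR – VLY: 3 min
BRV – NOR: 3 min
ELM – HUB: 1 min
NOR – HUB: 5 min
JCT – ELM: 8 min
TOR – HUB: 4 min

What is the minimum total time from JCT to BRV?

17 min

Compare a few routes:
JCT - ELM - TOR - HUB - NOR - BRV: 8+2+4+5+3 = 22
JCT - FIR - HUB - NOR - BRV: 5+8+5+3 = 21
JCT - ELM - HUB - NOR - BRV: 8+1+5+3 = 17
JCT - ELM - TOR - VLY - BRV: 8+2+3+9 = 22
The minimum is 17 min via JCT - ELM - HUB - NOR - BRV.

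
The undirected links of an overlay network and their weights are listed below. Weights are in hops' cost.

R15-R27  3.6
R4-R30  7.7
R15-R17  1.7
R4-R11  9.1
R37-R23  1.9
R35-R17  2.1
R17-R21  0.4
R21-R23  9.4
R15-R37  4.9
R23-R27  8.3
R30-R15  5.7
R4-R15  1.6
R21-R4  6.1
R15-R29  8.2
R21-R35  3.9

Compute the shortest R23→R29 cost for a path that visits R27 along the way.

20.1 hops' cost

Shortest R23→R27: R23 → R27 = 8.3
Shortest R27→R29: R27 → R15 → R29 = 11.8
Total via R27: 8.3 + 11.8 = 20.1 hops' cost.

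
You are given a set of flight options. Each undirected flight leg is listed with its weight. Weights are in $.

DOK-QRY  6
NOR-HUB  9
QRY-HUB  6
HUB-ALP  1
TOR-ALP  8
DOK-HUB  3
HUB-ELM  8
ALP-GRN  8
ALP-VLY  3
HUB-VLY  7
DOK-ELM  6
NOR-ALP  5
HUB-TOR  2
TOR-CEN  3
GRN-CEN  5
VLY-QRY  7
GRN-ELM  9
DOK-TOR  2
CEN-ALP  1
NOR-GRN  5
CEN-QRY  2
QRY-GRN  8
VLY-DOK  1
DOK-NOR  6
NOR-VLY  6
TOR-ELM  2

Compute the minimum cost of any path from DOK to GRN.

$10

Compare a few routes:
DOK → TOR → HUB → ALP → CEN → GRN: 2+2+1+1+5 = 11
DOK → NOR → GRN: 6+5 = 11
DOK → TOR → CEN → GRN: 2+3+5 = 10
The minimum is $10 via DOK → TOR → CEN → GRN.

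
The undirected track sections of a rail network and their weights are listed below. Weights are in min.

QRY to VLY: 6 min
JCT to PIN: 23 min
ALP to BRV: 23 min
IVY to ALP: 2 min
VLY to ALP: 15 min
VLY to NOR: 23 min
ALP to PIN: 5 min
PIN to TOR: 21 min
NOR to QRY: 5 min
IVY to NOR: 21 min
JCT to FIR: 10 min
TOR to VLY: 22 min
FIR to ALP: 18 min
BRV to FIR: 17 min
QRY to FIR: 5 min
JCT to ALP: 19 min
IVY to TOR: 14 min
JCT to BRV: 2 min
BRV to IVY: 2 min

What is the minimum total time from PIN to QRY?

26 min

Running Dijkstra from PIN:
PIN: 0
ALP: 5  (via PIN)
IVY: 7  (via ALP)
BRV: 9  (via IVY)
JCT: 11  (via BRV)
VLY: 20  (via ALP)
FIR: 21  (via JCT)
TOR: 21  (via PIN)
QRY: 26  (via VLY)
Shortest route: PIN → ALP → VLY → QRY = 26 min.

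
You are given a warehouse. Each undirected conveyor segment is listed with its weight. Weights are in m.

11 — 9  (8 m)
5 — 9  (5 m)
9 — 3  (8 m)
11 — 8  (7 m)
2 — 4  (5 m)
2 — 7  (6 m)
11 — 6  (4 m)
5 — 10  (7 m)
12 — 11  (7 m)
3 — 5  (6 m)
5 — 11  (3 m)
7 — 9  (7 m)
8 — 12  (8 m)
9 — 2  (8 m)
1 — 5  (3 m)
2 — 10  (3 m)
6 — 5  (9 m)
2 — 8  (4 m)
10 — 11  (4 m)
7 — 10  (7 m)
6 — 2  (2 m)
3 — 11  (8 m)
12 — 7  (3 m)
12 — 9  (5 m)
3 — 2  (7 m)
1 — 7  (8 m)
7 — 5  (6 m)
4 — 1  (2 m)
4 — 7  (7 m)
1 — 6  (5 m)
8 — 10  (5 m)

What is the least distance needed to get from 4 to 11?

Enumerating some paths:
4 - 1 - 6 - 11: 2+5+4 = 11
4 - 1 - 5 - 11: 2+3+3 = 8
The minimum is 8 m via 4 - 1 - 5 - 11.

8 m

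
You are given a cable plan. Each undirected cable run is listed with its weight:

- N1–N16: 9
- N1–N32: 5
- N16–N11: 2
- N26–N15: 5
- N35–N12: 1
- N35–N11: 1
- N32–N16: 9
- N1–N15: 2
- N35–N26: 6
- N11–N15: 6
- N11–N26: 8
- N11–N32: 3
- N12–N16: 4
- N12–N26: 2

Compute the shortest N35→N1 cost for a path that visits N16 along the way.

Shortest N35→N16: N35 → N11 → N16 = 3
Best N16 to N1: N16 → N1 costing 9
Total via N16: 3 + 9 = 12.

12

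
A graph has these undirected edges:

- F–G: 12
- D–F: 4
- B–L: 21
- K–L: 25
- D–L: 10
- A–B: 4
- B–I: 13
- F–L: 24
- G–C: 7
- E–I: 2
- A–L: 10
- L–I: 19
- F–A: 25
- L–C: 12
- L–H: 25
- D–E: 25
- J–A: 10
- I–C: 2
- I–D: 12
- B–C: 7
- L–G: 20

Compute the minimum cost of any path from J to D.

30

Compare a few routes:
J–A–B–C–I–D: 10+4+7+2+12 = 35
J–A–F–D: 10+25+4 = 39
J–A–L–D: 10+10+10 = 30
The minimum is 30 via J–A–L–D.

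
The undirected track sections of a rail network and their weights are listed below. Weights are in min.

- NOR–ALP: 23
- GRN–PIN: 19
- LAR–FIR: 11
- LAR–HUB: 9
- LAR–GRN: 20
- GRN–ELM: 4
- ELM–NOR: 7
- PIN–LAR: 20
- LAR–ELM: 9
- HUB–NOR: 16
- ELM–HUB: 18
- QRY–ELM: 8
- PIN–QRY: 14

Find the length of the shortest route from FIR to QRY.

Running Dijkstra from FIR:
FIR: 0
LAR: 11  (via FIR)
HUB: 20  (via LAR)
ELM: 20  (via LAR)
GRN: 24  (via ELM)
NOR: 27  (via ELM)
QRY: 28  (via ELM)
Shortest route: FIR–LAR–ELM–QRY = 28 min.

28 min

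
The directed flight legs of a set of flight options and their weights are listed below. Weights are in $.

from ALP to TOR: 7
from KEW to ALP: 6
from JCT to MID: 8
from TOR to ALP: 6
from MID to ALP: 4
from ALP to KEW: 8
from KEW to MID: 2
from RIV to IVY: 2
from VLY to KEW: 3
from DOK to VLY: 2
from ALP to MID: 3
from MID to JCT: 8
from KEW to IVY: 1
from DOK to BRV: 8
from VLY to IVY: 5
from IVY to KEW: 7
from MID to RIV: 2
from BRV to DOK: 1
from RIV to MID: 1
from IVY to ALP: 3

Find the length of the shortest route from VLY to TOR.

Candidate routes:
VLY → KEW → ALP → TOR: 3+6+7 = 16
VLY → IVY → ALP → TOR: 5+3+7 = 15
VLY → KEW → IVY → ALP → TOR: 3+1+3+7 = 14
Cheapest is VLY → KEW → IVY → ALP → TOR at $14.

$14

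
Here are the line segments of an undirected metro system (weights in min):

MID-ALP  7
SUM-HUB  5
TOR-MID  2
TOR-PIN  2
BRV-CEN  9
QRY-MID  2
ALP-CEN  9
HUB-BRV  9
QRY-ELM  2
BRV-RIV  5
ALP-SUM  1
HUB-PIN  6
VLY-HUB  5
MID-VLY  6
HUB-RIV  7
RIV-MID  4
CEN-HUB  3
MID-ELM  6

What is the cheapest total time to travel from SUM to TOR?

Shortest distances from SUM:
SUM: 0
ALP: 1  (via SUM)
HUB: 5  (via SUM)
CEN: 8  (via HUB)
MID: 8  (via ALP)
VLY: 10  (via HUB)
TOR: 10  (via MID)
Shortest route: SUM → ALP → MID → TOR = 10 min.

10 min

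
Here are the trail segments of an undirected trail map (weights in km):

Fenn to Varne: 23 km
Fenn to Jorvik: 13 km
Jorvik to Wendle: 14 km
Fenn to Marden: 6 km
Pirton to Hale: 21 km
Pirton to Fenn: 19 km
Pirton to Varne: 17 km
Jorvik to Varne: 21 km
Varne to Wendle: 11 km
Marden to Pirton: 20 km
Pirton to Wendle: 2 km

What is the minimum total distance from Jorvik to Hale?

Candidate routes:
Jorvik → Fenn → Pirton → Hale: 13+19+21 = 53
Jorvik → Wendle → Pirton → Hale: 14+2+21 = 37
The minimum is 37 km via Jorvik → Wendle → Pirton → Hale.

37 km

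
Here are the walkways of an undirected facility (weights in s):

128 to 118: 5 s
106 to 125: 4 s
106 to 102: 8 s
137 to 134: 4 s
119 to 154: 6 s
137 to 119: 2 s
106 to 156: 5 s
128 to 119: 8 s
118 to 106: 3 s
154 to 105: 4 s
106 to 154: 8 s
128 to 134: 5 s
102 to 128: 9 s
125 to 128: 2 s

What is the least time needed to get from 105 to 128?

18 s

Settle nodes by increasing distance from 105:
105: 0
154: 4  (via 105)
119: 10  (via 154)
137: 12  (via 119)
106: 12  (via 154)
118: 15  (via 106)
134: 16  (via 137)
125: 16  (via 106)
156: 17  (via 106)
128: 18  (via 119)
Shortest route: 105–154–119–128 = 18 s.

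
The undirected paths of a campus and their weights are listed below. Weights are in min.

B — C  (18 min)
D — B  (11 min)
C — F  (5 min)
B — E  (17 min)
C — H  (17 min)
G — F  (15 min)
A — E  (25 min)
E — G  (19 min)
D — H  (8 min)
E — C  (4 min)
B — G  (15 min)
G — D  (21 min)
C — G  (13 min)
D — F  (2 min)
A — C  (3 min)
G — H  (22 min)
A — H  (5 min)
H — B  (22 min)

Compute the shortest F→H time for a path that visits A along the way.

Best F to A: F–C–A costing 8
Best A to H: A–H costing 5
Total via A: 8 + 5 = 13 min.

13 min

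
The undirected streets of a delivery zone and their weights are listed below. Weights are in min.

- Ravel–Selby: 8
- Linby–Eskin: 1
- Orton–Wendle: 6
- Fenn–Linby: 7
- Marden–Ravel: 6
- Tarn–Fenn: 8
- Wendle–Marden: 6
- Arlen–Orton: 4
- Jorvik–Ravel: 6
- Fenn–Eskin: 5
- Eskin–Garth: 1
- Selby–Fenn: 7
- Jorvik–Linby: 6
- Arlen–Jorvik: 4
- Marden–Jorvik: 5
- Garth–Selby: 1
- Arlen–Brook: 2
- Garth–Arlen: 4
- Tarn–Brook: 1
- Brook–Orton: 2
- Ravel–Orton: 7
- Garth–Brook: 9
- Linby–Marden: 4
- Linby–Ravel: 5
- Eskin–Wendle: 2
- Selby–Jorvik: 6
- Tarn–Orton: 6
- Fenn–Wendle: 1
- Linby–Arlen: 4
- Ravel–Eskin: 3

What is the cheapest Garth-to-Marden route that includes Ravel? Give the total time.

Shortest Garth→Ravel: Garth–Eskin–Ravel = 4
Best Ravel to Marden: Ravel–Marden costing 6
Total via Ravel: 4 + 6 = 10 min.

10 min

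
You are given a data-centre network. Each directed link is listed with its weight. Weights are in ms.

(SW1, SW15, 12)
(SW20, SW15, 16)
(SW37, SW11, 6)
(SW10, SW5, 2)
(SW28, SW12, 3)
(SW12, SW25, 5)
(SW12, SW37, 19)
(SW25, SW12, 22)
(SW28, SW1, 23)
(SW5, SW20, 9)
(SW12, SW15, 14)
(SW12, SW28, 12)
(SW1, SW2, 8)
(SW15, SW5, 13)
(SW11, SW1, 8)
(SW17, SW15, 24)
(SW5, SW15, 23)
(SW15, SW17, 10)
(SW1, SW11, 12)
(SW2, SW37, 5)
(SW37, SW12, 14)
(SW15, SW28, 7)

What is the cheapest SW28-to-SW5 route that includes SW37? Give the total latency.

61 ms

Best SW28 to SW37: SW28–SW12–SW37 costing 22
Best SW37 to SW5: SW37–SW11–SW1–SW15–SW5 costing 39
Total via SW37: 22 + 39 = 61 ms.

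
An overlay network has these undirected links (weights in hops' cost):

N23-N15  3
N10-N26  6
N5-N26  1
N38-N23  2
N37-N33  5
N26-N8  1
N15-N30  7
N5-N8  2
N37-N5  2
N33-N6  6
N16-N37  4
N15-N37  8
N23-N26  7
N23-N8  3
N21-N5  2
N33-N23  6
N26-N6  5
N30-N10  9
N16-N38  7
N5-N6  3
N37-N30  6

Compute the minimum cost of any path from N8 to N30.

10 hops' cost

Enumerating some paths:
N8 - N5 - N37 - N30: 2+2+6 = 10
N8 - N23 - N15 - N30: 3+3+7 = 13
Cheapest is N8 - N5 - N37 - N30 at 10 hops' cost.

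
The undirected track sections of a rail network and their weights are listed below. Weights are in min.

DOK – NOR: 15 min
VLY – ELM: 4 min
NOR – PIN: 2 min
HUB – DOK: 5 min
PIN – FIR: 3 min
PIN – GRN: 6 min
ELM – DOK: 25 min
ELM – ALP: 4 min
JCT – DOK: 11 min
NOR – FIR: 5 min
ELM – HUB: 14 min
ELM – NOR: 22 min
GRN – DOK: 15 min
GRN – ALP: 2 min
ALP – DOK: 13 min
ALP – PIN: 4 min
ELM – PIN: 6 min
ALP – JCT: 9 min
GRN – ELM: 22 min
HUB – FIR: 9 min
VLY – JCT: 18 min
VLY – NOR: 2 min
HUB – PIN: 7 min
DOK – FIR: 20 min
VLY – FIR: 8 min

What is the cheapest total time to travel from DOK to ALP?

13 min

Settle nodes by increasing distance from DOK:
DOK: 0
HUB: 5  (via DOK)
JCT: 11  (via DOK)
PIN: 12  (via HUB)
ALP: 13  (via DOK)
Shortest route: DOK → ALP = 13 min.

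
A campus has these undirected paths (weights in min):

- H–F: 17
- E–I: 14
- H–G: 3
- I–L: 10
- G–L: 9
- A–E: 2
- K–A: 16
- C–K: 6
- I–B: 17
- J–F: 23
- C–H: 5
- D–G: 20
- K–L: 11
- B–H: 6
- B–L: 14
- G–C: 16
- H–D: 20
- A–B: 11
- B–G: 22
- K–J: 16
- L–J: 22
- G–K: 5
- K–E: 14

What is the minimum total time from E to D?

39 min

Candidate routes:
E–K–G–D: 14+5+20 = 39
E–K–G–H–D: 14+5+3+20 = 42
The minimum is 39 min via E–K–G–D.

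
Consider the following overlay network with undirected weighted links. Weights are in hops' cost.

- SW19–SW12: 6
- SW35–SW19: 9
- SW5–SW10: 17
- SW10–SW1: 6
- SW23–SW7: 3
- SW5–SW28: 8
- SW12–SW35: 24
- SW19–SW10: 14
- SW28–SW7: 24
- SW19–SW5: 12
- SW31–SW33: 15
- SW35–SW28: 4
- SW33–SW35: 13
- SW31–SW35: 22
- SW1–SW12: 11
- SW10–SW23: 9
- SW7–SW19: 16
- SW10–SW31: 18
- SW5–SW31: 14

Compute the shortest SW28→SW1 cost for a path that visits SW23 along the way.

42 hops' cost

Shortest SW28→SW23: SW28–SW7–SW23 = 27
Shortest SW23→SW1: SW23–SW10–SW1 = 15
Total via SW23: 27 + 15 = 42 hops' cost.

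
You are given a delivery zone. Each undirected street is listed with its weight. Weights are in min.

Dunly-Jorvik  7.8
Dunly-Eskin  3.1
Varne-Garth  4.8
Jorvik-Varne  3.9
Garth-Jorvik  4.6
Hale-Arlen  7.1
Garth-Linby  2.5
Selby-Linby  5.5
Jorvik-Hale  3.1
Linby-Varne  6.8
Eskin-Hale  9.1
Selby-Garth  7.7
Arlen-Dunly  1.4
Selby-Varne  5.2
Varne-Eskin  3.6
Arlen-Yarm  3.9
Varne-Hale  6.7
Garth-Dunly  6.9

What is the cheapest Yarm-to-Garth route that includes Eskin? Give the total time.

Shortest Yarm→Eskin: Yarm → Arlen → Dunly → Eskin = 8.4
Best Eskin to Garth: Eskin → Varne → Garth costing 8.4
Total via Eskin: 8.4 + 8.4 = 16.8 min.

16.8 min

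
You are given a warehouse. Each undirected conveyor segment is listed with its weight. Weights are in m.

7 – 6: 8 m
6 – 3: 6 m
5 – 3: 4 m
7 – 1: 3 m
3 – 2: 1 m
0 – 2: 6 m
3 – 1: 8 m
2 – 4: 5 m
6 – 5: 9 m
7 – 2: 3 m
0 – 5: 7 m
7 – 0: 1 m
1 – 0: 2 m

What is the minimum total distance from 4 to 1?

11 m

Enumerating some paths:
4 - 2 - 0 - 1: 5+6+2 = 13
4 - 2 - 7 - 1: 5+3+3 = 11
The minimum is 11 m via 4 - 2 - 7 - 1.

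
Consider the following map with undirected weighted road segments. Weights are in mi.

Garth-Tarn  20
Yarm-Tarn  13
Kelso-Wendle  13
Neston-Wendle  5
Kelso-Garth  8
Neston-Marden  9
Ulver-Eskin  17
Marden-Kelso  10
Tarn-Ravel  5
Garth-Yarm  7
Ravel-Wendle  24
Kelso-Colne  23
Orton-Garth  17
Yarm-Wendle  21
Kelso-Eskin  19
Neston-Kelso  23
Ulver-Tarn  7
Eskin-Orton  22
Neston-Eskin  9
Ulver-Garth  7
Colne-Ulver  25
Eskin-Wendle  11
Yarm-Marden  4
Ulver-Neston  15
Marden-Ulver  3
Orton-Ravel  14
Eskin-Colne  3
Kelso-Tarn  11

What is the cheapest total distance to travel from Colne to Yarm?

25 mi

Candidate routes:
Colne - Eskin - Wendle - Neston - Marden - Yarm: 3+11+5+9+4 = 32
Colne - Eskin - Ulver - Marden - Yarm: 3+17+3+4 = 27
Colne - Eskin - Neston - Marden - Yarm: 3+9+9+4 = 25
Cheapest is Colne - Eskin - Neston - Marden - Yarm at 25 mi.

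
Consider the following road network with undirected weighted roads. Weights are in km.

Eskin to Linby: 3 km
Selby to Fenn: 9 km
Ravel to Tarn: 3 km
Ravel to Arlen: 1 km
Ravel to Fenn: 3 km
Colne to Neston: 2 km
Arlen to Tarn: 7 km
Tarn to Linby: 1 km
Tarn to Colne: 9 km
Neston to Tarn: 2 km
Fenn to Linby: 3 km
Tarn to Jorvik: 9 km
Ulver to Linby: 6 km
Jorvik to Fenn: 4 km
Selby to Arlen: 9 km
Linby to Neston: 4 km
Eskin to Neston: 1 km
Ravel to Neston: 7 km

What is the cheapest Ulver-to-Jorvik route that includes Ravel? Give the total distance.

17 km

Shortest Ulver→Ravel: Ulver–Linby–Tarn–Ravel = 10
Shortest Ravel→Jorvik: Ravel–Fenn–Jorvik = 7
Total via Ravel: 10 + 7 = 17 km.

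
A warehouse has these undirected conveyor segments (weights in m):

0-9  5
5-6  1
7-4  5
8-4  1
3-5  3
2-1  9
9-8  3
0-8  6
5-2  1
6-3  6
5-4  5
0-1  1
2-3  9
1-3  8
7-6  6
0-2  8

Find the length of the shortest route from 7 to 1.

13 m

Shortest distances from 7:
7: 0
4: 5  (via 7)
6: 6  (via 7)
8: 6  (via 4)
5: 7  (via 6)
2: 8  (via 5)
9: 9  (via 8)
3: 10  (via 5)
0: 12  (via 8)
1: 13  (via 0)
Shortest route: 7 → 4 → 8 → 0 → 1 = 13 m.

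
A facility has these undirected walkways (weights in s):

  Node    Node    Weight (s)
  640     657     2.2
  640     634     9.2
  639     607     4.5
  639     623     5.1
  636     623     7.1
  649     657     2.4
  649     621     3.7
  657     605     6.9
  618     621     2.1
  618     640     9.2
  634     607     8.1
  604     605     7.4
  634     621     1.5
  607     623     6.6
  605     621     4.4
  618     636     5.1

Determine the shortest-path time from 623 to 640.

Enumerating some paths:
623 → 636 → 618 → 621 → 649 → 657 → 640: 7.1+5.1+2.1+3.7+2.4+2.2 = 22.6
623 → 636 → 618 → 640: 7.1+5.1+9.2 = 21.4
Cheapest is 623 → 636 → 618 → 640 at 21.4 s.

21.4 s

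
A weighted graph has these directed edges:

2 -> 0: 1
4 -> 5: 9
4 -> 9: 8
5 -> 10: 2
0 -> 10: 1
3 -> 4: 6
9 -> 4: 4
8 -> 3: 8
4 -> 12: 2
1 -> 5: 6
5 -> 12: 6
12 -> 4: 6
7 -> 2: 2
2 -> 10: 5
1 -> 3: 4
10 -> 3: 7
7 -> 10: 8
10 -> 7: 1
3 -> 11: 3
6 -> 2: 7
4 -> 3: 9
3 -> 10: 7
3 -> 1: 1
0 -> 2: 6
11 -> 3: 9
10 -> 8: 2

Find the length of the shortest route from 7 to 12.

19

Compare a few routes:
7 → 2 → 0 → 10 → 8 → 3 → 4 → 12: 2+1+1+2+8+6+2 = 22
7 → 2 → 0 → 10 → 3 → 4 → 12: 2+1+1+7+6+2 = 19
The minimum is 19 via 7 → 2 → 0 → 10 → 3 → 4 → 12.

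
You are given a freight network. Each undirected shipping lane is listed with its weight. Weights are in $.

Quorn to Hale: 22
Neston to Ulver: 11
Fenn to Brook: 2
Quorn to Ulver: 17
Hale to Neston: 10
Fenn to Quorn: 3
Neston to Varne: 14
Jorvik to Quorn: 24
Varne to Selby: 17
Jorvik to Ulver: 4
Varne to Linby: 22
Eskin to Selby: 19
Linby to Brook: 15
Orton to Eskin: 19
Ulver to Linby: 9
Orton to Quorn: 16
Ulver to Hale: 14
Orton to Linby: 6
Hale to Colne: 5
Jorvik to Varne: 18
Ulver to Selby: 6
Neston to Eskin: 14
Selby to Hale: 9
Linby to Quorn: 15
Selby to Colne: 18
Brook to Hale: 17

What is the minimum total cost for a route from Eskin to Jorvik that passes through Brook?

$66

Best Eskin to Brook: Eskin–Orton–Linby–Brook costing 40
Shortest Brook→Jorvik: Brook–Fenn–Quorn–Ulver–Jorvik = 26
Total via Brook: 40 + 26 = $66.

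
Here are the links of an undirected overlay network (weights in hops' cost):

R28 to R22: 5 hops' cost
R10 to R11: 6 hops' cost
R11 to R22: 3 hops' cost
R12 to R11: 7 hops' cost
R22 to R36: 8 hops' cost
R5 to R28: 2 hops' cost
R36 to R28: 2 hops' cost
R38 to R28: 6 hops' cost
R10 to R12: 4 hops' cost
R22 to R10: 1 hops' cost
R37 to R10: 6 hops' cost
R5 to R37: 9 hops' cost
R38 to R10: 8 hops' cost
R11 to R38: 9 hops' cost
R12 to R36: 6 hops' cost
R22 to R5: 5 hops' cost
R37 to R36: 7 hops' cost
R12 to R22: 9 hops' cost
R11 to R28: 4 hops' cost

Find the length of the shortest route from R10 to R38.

Shortest distances from R10:
R10: 0
R22: 1  (via R10)
R12: 4  (via R10)
R11: 4  (via R22)
R37: 6  (via R10)
R5: 6  (via R22)
R28: 6  (via R22)
R36: 8  (via R28)
R38: 8  (via R10)
Shortest route: R10–R38 = 8 hops' cost.

8 hops' cost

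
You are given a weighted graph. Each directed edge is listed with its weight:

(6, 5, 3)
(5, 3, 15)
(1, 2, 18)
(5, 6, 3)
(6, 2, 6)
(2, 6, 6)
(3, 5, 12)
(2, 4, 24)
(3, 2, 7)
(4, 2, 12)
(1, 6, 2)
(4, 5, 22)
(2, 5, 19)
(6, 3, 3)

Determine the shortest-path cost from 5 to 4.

33

Running Dijkstra from 5:
5: 0
6: 3  (via 5)
3: 6  (via 6)
2: 9  (via 6)
4: 33  (via 2)
Shortest route: 5–6–2–4 = 33.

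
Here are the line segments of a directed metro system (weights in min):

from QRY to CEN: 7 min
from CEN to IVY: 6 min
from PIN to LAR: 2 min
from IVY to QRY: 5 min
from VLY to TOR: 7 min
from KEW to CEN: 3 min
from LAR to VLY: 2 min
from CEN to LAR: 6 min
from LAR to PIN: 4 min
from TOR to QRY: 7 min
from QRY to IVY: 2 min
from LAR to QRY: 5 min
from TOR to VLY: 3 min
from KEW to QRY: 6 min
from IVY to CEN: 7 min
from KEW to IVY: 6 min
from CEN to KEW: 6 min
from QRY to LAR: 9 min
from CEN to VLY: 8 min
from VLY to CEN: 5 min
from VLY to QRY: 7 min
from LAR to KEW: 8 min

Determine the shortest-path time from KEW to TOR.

18 min

Running Dijkstra from KEW:
KEW: 0
CEN: 3  (via KEW)
QRY: 6  (via KEW)
IVY: 6  (via KEW)
LAR: 9  (via CEN)
VLY: 11  (via CEN)
PIN: 13  (via LAR)
TOR: 18  (via VLY)
Shortest route: KEW → CEN → VLY → TOR = 18 min.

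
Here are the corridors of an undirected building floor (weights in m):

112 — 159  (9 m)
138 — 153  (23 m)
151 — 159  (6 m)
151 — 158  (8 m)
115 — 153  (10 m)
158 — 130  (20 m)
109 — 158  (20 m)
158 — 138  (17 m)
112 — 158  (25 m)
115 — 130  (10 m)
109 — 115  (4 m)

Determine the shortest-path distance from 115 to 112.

47 m

Compare a few routes:
115–109–158–151–159–112: 4+20+8+6+9 = 47
115–130–158–112: 10+20+25 = 55
115–109–158–112: 4+20+25 = 49
115–130–158–151–159–112: 10+20+8+6+9 = 53
Cheapest is 115–109–158–151–159–112 at 47 m.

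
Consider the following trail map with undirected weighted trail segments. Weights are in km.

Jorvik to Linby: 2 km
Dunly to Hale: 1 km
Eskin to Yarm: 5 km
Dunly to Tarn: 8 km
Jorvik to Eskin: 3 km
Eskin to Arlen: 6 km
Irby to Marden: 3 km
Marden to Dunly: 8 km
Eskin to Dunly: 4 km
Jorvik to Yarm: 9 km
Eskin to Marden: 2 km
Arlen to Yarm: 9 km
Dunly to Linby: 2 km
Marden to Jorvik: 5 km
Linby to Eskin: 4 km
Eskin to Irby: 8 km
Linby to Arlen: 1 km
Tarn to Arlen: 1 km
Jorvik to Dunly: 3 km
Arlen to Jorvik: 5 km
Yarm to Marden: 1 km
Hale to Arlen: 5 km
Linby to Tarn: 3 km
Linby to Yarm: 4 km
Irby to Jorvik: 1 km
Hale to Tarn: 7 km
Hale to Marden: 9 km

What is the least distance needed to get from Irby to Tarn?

Running Dijkstra from Irby:
Irby: 0
Jorvik: 1  (via Irby)
Marden: 3  (via Irby)
Linby: 3  (via Jorvik)
Eskin: 4  (via Jorvik)
Dunly: 4  (via Jorvik)
Arlen: 4  (via Linby)
Yarm: 4  (via Marden)
Tarn: 5  (via Arlen)
Shortest route: Irby–Jorvik–Linby–Arlen–Tarn = 5 km.

5 km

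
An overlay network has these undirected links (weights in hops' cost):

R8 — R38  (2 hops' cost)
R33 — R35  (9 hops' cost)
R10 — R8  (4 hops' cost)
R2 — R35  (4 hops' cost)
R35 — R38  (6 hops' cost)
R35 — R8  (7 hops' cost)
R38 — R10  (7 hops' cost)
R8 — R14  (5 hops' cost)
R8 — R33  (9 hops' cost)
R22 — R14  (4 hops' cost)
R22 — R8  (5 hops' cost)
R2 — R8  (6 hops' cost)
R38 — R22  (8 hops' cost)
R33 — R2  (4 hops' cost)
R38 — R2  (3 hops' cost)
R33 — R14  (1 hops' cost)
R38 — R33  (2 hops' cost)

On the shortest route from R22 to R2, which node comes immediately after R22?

R14

Enumerating some paths:
R22 - R8 - R2: 5+6 = 11
R22 - R8 - R38 - R2: 5+2+3 = 10
R22 - R14 - R33 - R2: 4+1+4 = 9
R22 - R14 - R33 - R38 - R2: 4+1+2+3 = 10
The minimum is 9 hops' cost via R22 - R14 - R33 - R2.
So from R22 the first move is to R14.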